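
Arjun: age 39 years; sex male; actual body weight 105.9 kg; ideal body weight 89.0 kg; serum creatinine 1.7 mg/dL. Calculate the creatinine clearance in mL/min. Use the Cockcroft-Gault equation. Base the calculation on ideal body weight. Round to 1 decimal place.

73.4 mL/min

CrCl = (140 − 39) × 89 / (72 × 1.7) = 8989.0 / 122.40 ≈ 73.4 mL/min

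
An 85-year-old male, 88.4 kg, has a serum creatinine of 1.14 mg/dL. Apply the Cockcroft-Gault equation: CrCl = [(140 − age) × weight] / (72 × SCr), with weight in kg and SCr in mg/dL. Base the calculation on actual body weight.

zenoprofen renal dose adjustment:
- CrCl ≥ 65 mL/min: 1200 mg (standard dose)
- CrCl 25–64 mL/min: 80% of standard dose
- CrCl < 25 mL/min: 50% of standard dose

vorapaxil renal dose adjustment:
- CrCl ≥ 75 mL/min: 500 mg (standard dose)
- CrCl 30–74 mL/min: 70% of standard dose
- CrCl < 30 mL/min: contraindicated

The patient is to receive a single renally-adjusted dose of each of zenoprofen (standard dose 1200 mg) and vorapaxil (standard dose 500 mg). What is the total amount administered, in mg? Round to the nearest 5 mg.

1310 mg

CrCl = (140 − 85) × 88.4 / (72 × 1.14) = 4862.0 / 82.08 ≈ 59.2 mL/min
CrCl ≈ 59 mL/min.
zenoprofen: 25–64 mL/min → 80% of 1200 mg = 960 mg.
vorapaxil: 30–74 mL/min → 70% of 500 mg = 350 mg.
Total = 960 + 350 = 1310 mg.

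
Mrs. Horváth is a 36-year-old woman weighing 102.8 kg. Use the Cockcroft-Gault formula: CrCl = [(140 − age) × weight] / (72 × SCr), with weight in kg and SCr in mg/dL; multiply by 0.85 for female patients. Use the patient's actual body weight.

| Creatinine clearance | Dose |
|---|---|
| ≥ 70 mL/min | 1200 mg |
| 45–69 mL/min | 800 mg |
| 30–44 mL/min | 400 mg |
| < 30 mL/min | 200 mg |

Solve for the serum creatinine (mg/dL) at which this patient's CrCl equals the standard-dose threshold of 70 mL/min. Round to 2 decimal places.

1.80 mg/dL

Standard dose requires CrCl ≥ 70 mL/min.
Set (140 − 36) × 102.8 × 0.85 / (72 × SCr) = 70
SCr = (140 − 36) × 102.8 × 0.85 / (72 × 70) = 1.803 mg/dL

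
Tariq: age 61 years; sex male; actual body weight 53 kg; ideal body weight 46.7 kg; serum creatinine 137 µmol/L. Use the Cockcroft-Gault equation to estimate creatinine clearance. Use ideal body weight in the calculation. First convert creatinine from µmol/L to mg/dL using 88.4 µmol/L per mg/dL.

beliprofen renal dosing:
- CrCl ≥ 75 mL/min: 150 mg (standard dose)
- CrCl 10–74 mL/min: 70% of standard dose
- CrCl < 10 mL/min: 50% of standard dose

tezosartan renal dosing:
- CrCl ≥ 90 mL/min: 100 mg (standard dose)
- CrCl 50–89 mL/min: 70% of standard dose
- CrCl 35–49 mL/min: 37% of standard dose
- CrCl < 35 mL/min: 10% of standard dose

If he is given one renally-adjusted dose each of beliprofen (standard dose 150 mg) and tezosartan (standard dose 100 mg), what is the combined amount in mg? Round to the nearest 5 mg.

115 mg

SCr = 137 / 88.4 = 1.55 mg/dL
CrCl = (140 − 61) × 46.7 / (72 × 1.55) = 3689.3 / 111.60 ≈ 33.1 mL/min
CrCl ≈ 33 mL/min.
beliprofen: 10–74 mL/min → 70% of 150 mg = 105 mg.
tezosartan: < 35 mL/min → 10% of 100 mg = 10 mg.
Total = 105 + 10 = 115 mg.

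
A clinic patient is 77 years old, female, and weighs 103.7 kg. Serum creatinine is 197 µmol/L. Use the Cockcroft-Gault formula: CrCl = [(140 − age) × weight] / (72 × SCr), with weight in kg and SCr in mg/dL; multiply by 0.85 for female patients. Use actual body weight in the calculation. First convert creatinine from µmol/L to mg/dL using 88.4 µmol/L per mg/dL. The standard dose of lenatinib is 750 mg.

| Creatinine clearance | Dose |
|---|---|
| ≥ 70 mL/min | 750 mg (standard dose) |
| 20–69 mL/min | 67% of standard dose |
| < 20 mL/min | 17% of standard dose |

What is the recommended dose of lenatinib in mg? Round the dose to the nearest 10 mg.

SCr = 197 / 88.4 = 2.229 mg/dL
CrCl = (140 − 77) × 103.7 / (72 × 2.229) × 0.85 = 6533.1 / 160.49 × 0.85 ≈ 34.6 mL/min
CrCl ≈ 35 mL/min → bracket 20–69 mL/min.
67% of 750 mg = 502.5 mg → 500 mg

500 mg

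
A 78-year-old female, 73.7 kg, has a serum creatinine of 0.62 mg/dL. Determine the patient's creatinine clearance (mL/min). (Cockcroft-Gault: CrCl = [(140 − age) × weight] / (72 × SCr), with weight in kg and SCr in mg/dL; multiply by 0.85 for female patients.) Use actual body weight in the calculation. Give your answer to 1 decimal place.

CrCl = (140 − 78) × 73.7 / (72 × 0.62) × 0.85 = 4569.4 / 44.64 × 0.85 ≈ 87.0 mL/min

87.0 mL/min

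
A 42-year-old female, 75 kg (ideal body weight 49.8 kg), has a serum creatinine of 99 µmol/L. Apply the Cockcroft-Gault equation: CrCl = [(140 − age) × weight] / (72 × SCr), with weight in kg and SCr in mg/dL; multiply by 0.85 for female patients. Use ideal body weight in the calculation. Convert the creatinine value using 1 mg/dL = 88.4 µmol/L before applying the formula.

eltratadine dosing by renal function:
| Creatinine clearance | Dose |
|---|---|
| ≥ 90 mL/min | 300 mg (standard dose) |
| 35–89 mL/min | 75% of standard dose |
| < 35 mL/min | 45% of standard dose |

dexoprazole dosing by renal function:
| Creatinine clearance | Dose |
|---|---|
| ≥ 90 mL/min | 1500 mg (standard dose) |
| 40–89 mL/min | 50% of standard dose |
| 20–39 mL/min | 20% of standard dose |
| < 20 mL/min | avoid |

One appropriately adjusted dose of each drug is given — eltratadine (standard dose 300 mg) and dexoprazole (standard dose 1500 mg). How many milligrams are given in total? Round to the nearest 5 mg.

975 mg

SCr = 99 / 88.4 = 1.12 mg/dL
CrCl = (140 − 42) × 49.8 / (72 × 1.12) × 0.85 = 4880.4 / 80.64 × 0.85 ≈ 51.4 mL/min
CrCl ≈ 51 mL/min.
eltratadine: 35–89 mL/min → 75% of 300 mg = 225 mg.
dexoprazole: 40–89 mL/min → 50% of 1500 mg = 750 mg.
Total = 225 + 750 = 975 mg.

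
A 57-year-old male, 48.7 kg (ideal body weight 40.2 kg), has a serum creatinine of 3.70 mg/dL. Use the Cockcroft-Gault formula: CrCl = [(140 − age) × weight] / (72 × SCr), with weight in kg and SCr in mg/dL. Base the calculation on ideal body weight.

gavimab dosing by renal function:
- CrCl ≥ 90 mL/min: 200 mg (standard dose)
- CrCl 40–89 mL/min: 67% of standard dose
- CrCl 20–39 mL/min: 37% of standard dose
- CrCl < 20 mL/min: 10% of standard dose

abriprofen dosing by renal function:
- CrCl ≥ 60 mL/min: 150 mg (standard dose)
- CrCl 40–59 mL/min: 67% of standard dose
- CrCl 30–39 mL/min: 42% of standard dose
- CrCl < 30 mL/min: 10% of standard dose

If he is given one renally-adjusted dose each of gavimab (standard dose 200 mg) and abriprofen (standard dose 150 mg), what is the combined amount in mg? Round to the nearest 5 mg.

CrCl = (140 − 57) × 40.2 / (72 × 3.7) = 3336.6 / 266.40 ≈ 12.5 mL/min
CrCl ≈ 13 mL/min.
gavimab: < 20 mL/min → 10% of 200 mg = 20 mg.
abriprofen: < 30 mL/min → 10% of 150 mg = 15 mg.
Total = 20 + 15 = 35 mg.

35 mg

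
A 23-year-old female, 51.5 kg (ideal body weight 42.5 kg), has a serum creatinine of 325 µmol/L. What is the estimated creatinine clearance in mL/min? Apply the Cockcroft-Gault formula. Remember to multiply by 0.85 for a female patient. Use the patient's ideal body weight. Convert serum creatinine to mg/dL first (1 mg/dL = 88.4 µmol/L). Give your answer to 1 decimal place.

16.0 mL/min

SCr = 325 / 88.4 = 3.676 mg/dL
CrCl = (140 − 23) × 42.5 / (72 × 3.676) × 0.85 = 4972.5 / 264.67 × 0.85 ≈ 16.0 mL/min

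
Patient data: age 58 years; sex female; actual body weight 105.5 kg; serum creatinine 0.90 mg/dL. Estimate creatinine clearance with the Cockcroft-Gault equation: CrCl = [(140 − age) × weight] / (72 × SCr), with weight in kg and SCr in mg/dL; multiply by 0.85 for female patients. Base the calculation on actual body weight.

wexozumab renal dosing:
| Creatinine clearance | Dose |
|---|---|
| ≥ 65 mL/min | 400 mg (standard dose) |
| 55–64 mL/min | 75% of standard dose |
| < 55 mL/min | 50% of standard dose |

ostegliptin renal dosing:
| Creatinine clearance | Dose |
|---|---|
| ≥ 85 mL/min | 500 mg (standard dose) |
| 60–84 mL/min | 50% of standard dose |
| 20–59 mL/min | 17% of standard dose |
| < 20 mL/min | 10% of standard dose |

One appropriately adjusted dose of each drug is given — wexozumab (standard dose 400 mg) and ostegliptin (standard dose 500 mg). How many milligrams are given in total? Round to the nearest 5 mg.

CrCl = (140 − 58) × 105.5 / (72 × 0.9) × 0.85 = 8651.0 / 64.80 × 0.85 ≈ 113.5 mL/min
CrCl ≈ 113 mL/min.
wexozumab: ≥ 65 mL/min → 100% of 400 mg = 400 mg.
ostegliptin: ≥ 85 mL/min → 100% of 500 mg = 500 mg.
Total = 400 + 500 = 900 mg.

900 mg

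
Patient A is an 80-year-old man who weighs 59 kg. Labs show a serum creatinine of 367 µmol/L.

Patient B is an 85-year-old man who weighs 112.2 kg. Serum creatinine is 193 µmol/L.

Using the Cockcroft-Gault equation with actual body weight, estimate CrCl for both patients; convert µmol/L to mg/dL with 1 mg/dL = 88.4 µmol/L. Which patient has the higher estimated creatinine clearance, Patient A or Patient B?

Patient A: SCr = 367 / 88.4 = 4.152 mg/dL
Patient A: CrCl = (140 − 80) × 59 / (72 × 4.152) = 3540.0 / 298.94 ≈ 11.8 mL/min
Patient B: SCr = 193 / 88.4 = 2.183 mg/dL
Patient B: CrCl = (140 − 85) × 112.2 / (72 × 2.183) = 6171.0 / 157.18 ≈ 39.3 mL/min
11.8 vs 39.3 mL/min → Patient B is higher.

Patient B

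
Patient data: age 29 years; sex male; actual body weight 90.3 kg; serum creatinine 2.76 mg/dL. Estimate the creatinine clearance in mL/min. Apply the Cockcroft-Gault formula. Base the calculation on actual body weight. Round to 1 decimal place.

CrCl = (140 − 29) × 90.3 / (72 × 2.76) = 10023.3 / 198.72 ≈ 50.4 mL/min

50.4 mL/min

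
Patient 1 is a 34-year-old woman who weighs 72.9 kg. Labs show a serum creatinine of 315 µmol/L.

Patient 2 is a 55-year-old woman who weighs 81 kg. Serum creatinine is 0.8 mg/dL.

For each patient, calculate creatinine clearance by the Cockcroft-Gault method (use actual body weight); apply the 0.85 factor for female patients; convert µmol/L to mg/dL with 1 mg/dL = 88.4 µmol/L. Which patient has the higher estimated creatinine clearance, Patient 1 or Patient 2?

Patient 1: SCr = 315 / 88.4 = 3.563 mg/dL
Patient 1: CrCl = (140 − 34) × 72.9 / (72 × 3.563) × 0.85 = 7727.4 / 256.54 × 0.85 ≈ 25.6 mL/min
Patient 2: CrCl = (140 − 55) × 81 / (72 × 0.8) × 0.85 = 6885.0 / 57.60 × 0.85 ≈ 101.6 mL/min
25.6 vs 101.6 mL/min → Patient 2 is higher.

Patient 2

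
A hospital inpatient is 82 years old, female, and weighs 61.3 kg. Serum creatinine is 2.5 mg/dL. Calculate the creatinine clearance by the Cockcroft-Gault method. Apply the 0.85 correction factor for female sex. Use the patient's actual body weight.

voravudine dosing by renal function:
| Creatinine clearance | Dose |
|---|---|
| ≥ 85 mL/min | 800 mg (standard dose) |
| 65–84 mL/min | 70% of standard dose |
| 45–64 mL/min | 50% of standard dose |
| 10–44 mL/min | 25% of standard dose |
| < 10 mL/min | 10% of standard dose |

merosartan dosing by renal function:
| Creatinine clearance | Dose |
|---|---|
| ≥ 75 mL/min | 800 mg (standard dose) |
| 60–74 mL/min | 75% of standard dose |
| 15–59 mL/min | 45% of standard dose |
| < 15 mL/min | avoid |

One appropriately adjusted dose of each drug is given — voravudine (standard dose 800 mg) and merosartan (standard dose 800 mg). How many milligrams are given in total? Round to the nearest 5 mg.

560 mg

CrCl = (140 − 82) × 61.3 / (72 × 2.5) × 0.85 = 3555.4 / 180.00 × 0.85 ≈ 16.8 mL/min
CrCl ≈ 17 mL/min.
voravudine: 10–44 mL/min → 25% of 800 mg = 200 mg.
merosartan: 15–59 mL/min → 45% of 800 mg = 360 mg.
Total = 200 + 360 = 560 mg.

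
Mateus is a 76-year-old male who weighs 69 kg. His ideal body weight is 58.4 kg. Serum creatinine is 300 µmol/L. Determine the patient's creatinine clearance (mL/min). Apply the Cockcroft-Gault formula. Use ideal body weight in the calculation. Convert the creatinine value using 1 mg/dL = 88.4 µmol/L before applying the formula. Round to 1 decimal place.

SCr = 300 / 88.4 = 3.394 mg/dL
CrCl = (140 − 76) × 58.4 / (72 × 3.394) = 3737.6 / 244.37 ≈ 15.3 mL/min

15.3 mL/min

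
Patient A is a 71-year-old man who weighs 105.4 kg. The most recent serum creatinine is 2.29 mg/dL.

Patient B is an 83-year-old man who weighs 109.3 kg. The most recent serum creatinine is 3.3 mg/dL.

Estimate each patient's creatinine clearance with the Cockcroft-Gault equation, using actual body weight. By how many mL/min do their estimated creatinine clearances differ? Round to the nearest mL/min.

18 mL/min

Patient A: CrCl = (140 − 71) × 105.4 / (72 × 2.29) = 7272.6 / 164.88 ≈ 44.1 mL/min
Patient B: CrCl = (140 − 83) × 109.3 / (72 × 3.3) = 6230.1 / 237.60 ≈ 26.2 mL/min
|44.1 − 26.2| = 17.9 mL/min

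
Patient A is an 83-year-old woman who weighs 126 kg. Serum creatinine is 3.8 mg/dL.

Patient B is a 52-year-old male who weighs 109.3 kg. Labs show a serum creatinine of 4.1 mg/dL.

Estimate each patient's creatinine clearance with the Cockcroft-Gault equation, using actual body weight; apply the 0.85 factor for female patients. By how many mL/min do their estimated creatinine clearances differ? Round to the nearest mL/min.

Patient A: CrCl = (140 − 83) × 126 / (72 × 3.8) × 0.85 = 7182.0 / 273.60 × 0.85 ≈ 22.3 mL/min
Patient B: CrCl = (140 − 52) × 109.3 / (72 × 4.1) = 9618.4 / 295.20 ≈ 32.6 mL/min
|22.3 − 32.6| = 10.3 mL/min

10 mL/min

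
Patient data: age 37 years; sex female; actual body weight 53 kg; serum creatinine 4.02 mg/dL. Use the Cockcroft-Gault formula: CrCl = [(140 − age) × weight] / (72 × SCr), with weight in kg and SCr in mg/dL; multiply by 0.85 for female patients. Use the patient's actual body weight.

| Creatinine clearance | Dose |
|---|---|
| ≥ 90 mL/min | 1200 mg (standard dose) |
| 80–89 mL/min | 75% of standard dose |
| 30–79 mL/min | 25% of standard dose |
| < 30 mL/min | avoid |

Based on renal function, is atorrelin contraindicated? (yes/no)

yes

CrCl = (140 − 37) × 53 / (72 × 4.02) × 0.85 = 5459.0 / 289.44 × 0.85 ≈ 16.0 mL/min
CrCl ≈ 16 mL/min, which is < 30 mL/min.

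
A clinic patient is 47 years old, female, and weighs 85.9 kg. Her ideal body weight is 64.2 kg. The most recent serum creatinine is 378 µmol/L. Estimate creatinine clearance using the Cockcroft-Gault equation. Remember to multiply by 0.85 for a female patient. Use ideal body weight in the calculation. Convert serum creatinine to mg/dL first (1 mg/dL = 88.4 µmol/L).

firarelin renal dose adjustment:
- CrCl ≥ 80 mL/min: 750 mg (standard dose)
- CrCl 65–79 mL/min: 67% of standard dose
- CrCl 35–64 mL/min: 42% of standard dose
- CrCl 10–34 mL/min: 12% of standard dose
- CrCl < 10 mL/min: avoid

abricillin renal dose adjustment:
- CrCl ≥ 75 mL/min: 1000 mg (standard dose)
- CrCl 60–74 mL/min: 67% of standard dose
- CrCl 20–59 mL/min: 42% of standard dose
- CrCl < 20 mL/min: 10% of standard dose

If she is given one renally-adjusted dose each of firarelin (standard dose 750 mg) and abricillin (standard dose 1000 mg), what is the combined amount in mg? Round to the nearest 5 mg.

SCr = 378 / 88.4 = 4.276 mg/dL
CrCl = (140 − 47) × 64.2 / (72 × 4.276) × 0.85 = 5970.6 / 307.87 × 0.85 ≈ 16.5 mL/min
CrCl ≈ 16 mL/min.
firarelin: 10–34 mL/min → 12% of 750 mg = 90 mg.
abricillin: < 20 mL/min → 10% of 1000 mg = 100 mg.
Total = 90 + 100 = 190 mg.

190 mg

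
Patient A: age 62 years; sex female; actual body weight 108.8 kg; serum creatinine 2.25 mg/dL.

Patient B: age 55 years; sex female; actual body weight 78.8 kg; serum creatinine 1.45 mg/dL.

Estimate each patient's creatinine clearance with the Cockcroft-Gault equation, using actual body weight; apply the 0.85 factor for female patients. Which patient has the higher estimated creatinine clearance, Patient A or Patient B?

Patient B

Patient A: CrCl = (140 − 62) × 108.8 / (72 × 2.25) × 0.85 = 8486.4 / 162.00 × 0.85 ≈ 44.5 mL/min
Patient B: CrCl = (140 − 55) × 78.8 / (72 × 1.45) × 0.85 = 6698.0 / 104.40 × 0.85 ≈ 54.5 mL/min
44.5 vs 54.5 mL/min → Patient B is higher.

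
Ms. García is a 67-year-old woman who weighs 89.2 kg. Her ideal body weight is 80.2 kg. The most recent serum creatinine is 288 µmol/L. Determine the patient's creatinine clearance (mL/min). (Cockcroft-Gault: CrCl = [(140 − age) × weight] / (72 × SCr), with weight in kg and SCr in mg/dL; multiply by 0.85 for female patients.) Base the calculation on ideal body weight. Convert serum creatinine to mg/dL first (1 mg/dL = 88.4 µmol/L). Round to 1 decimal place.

21.2 mL/min

SCr = 288 / 88.4 = 3.258 mg/dL
CrCl = (140 − 67) × 80.2 / (72 × 3.258) × 0.85 = 5854.6 / 234.58 × 0.85 ≈ 21.2 mL/min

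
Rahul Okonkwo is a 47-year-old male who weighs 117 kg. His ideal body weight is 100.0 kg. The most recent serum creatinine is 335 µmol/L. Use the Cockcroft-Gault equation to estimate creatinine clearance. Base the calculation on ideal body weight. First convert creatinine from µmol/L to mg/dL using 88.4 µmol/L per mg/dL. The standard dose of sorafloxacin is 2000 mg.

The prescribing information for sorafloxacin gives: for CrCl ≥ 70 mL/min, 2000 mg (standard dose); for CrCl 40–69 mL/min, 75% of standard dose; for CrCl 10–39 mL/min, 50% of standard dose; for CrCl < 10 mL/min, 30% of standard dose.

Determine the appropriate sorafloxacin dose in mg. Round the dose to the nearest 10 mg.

1000 mg

SCr = 335 / 88.4 = 3.79 mg/dL
CrCl = (140 − 47) × 100 / (72 × 3.79) = 9300.0 / 272.88 ≈ 34.1 mL/min
CrCl ≈ 34 mL/min → bracket 10–39 mL/min.
50% of 2000 mg = 1000 mg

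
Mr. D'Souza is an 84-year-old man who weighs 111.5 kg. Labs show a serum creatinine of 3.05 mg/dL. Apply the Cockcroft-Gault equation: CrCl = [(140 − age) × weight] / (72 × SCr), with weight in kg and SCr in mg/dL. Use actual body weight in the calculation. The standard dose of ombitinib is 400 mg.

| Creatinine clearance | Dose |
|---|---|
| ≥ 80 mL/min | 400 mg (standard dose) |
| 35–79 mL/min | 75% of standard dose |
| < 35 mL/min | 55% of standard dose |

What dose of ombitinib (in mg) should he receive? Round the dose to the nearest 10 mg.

CrCl = (140 − 84) × 111.5 / (72 × 3.05) = 6244.0 / 219.60 ≈ 28.4 mL/min
CrCl ≈ 28 mL/min → bracket < 35 mL/min.
55% of 400 mg = 220 mg

220 mg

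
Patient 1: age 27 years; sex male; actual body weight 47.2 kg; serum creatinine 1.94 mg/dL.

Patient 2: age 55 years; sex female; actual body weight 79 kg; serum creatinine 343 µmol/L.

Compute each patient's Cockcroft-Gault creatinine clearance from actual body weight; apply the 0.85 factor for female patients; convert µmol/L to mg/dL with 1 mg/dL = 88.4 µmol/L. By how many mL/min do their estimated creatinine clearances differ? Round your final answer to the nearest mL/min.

Patient 1: CrCl = (140 − 27) × 47.2 / (72 × 1.94) = 5333.6 / 139.68 ≈ 38.2 mL/min
Patient 2: SCr = 343 / 88.4 = 3.88 mg/dL
Patient 2: CrCl = (140 − 55) × 79 / (72 × 3.88) × 0.85 = 6715.0 / 279.36 × 0.85 ≈ 20.4 mL/min
|38.2 − 20.4| = 17.8 mL/min

18 mL/min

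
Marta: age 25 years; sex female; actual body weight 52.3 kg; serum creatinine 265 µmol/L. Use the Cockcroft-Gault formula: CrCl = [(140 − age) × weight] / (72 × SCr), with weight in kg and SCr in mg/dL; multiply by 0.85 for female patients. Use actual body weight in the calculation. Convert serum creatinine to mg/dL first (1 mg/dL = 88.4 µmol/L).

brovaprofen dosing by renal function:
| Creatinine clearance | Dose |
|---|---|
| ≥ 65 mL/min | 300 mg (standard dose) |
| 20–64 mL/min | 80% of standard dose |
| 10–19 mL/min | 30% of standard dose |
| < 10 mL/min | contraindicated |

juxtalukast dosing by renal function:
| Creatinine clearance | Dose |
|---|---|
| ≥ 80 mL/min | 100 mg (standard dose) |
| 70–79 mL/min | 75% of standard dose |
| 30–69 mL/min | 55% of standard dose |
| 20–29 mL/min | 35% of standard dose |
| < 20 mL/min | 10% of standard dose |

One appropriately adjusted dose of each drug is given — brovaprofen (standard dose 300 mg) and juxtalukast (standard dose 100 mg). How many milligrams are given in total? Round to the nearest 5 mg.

SCr = 265 / 88.4 = 2.998 mg/dL
CrCl = (140 − 25) × 52.3 / (72 × 2.998) × 0.85 = 6014.5 / 215.86 × 0.85 ≈ 23.7 mL/min
CrCl ≈ 24 mL/min.
brovaprofen: 20–64 mL/min → 80% of 300 mg = 240 mg.
juxtalukast: 20–29 mL/min → 35% of 100 mg = 35 mg.
Total = 240 + 35 = 275 mg.

275 mg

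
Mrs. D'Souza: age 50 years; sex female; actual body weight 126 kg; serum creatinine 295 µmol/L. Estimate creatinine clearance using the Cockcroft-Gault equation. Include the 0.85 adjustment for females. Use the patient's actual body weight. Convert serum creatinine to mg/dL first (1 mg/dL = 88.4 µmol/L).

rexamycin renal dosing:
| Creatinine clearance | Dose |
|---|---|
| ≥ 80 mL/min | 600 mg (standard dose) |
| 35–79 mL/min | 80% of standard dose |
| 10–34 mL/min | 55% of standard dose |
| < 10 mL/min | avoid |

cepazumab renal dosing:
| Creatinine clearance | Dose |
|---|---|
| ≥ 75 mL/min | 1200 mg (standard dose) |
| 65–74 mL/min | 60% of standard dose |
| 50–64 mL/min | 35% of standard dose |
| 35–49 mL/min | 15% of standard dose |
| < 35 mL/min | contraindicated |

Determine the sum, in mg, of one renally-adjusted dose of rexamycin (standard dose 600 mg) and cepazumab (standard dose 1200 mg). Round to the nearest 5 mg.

SCr = 295 / 88.4 = 3.337 mg/dL
CrCl = (140 − 50) × 126 / (72 × 3.337) × 0.85 = 11340.0 / 240.26 × 0.85 ≈ 40.1 mL/min
CrCl ≈ 40 mL/min.
rexamycin: 35–79 mL/min → 80% of 600 mg = 480 mg.
cepazumab: 35–49 mL/min → 15% of 1200 mg = 180 mg.
Total = 480 + 180 = 660 mg.

660 mg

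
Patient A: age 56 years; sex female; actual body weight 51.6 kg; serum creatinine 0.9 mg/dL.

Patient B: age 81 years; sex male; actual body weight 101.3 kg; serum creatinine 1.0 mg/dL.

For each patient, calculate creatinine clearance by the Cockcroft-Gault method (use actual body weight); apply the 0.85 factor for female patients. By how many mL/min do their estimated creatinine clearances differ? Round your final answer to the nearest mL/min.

26 mL/min

Patient A: CrCl = (140 − 56) × 51.6 / (72 × 0.9) × 0.85 = 4334.4 / 64.80 × 0.85 ≈ 56.9 mL/min
Patient B: CrCl = (140 − 81) × 101.3 / (72 × 1) = 5976.7 / 72.00 ≈ 83.0 mL/min
|56.9 − 83.0| = 26.1 mL/min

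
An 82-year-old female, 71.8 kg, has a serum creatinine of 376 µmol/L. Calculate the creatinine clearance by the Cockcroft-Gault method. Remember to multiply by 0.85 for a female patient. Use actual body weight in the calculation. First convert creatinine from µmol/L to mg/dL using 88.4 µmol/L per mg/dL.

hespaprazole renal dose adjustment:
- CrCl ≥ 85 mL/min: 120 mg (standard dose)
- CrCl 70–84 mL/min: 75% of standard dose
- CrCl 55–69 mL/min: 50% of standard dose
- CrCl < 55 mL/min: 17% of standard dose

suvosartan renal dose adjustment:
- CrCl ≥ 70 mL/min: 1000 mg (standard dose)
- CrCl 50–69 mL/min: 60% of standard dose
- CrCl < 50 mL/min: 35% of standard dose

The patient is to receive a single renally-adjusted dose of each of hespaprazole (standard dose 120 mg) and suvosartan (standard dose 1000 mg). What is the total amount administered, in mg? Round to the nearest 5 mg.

SCr = 376 / 88.4 = 4.253 mg/dL
CrCl = (140 − 82) × 71.8 / (72 × 4.253) × 0.85 = 4164.4 / 306.22 × 0.85 ≈ 11.6 mL/min
CrCl ≈ 12 mL/min.
hespaprazole: < 55 mL/min → 17% of 120 mg = 20.4 mg.
suvosartan: < 50 mL/min → 35% of 1000 mg = 350 mg.
Total = 20.4 + 350 = 370.4 mg.

370 mg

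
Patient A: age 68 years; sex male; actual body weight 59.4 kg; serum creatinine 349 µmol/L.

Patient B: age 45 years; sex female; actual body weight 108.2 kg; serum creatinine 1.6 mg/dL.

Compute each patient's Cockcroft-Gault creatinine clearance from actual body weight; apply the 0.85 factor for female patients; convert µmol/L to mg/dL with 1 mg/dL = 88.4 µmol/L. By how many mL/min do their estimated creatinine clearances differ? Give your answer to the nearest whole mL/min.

Patient A: SCr = 349 / 88.4 = 3.948 mg/dL
Patient A: CrCl = (140 − 68) × 59.4 / (72 × 3.948) = 4276.8 / 284.26 ≈ 15.0 mL/min
Patient B: CrCl = (140 − 45) × 108.2 / (72 × 1.6) × 0.85 = 10279.0 / 115.20 × 0.85 ≈ 75.8 mL/min
|15.0 − 75.8| = 60.8 mL/min

61 mL/min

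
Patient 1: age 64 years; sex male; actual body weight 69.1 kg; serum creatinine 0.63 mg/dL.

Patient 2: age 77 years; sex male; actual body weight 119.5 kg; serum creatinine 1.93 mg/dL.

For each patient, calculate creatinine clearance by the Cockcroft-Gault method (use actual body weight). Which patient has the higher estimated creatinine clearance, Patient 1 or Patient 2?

Patient 1: CrCl = (140 − 64) × 69.1 / (72 × 0.63) = 5251.6 / 45.36 ≈ 115.8 mL/min
Patient 2: CrCl = (140 − 77) × 119.5 / (72 × 1.93) = 7528.5 / 138.96 ≈ 54.2 mL/min
115.8 vs 54.2 mL/min → Patient 1 is higher.

Patient 1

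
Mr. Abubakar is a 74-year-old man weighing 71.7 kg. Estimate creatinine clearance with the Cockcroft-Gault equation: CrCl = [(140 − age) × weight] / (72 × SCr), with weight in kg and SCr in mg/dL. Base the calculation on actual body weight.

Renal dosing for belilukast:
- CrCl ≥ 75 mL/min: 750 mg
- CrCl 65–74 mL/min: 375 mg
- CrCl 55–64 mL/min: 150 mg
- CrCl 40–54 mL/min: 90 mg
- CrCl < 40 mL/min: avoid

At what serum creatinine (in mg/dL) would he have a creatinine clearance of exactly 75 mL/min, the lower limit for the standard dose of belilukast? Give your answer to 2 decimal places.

Standard dose requires CrCl ≥ 75 mL/min.
Set (140 − 74) × 71.7 / (72 × SCr) = 75
SCr = (140 − 74) × 71.7 / (72 × 75) = 0.876 mg/dL

0.88 mg/dL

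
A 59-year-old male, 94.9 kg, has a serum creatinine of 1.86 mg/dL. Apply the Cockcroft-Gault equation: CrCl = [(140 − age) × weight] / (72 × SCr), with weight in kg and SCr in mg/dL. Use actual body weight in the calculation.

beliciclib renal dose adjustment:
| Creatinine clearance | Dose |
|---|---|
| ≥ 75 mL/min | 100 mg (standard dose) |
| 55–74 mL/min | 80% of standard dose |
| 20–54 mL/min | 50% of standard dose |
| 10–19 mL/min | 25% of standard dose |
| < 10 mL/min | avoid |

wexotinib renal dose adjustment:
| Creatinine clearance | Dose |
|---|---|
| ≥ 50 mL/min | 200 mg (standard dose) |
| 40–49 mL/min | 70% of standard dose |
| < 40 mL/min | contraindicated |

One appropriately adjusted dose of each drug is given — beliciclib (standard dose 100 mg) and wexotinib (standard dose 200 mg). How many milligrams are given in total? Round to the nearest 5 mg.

CrCl = (140 − 59) × 94.9 / (72 × 1.86) = 7686.9 / 133.92 ≈ 57.4 mL/min
CrCl ≈ 57 mL/min.
beliciclib: 55–74 mL/min → 80% of 100 mg = 80 mg.
wexotinib: ≥ 50 mL/min → 100% of 200 mg = 200 mg.
Total = 80 + 200 = 280 mg.

280 mg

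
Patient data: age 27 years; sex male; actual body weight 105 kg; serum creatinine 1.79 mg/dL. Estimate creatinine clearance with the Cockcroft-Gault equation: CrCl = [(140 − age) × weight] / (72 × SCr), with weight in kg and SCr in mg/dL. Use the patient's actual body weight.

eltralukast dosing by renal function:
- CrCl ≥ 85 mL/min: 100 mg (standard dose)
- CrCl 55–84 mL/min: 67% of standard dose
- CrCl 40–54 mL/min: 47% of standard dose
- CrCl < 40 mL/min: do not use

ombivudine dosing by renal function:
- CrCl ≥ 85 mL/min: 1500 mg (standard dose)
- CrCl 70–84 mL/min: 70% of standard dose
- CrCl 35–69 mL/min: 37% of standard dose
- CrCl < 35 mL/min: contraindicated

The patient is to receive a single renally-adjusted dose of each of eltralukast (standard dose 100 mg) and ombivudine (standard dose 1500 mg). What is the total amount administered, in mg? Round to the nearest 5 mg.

1600 mg

CrCl = (140 − 27) × 105 / (72 × 1.79) = 11865.0 / 128.88 ≈ 92.1 mL/min
CrCl ≈ 92 mL/min.
eltralukast: ≥ 85 mL/min → 100% of 100 mg = 100 mg.
ombivudine: ≥ 85 mL/min → 100% of 1500 mg = 1500 mg.
Total = 100 + 1500 = 1600 mg.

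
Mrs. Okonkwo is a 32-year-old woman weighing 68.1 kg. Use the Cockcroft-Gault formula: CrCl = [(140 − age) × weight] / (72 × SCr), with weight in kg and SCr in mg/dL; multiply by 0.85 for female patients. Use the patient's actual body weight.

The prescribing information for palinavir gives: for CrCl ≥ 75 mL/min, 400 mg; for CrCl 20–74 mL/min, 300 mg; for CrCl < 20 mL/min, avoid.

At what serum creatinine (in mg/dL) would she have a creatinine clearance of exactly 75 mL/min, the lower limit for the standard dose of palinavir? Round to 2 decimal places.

1.16 mg/dL

Standard dose requires CrCl ≥ 75 mL/min.
Set (140 − 32) × 68.1 × 0.85 / (72 × SCr) = 75
SCr = (140 − 32) × 68.1 × 0.85 / (72 × 75) = 1.158 mg/dL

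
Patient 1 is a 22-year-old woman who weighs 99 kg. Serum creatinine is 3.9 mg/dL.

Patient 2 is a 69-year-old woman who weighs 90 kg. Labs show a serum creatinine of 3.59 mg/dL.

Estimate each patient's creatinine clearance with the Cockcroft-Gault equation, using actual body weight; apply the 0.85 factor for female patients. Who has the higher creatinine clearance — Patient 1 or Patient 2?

Patient 1

Patient 1: CrCl = (140 − 22) × 99 / (72 × 3.9) × 0.85 = 11682.0 / 280.80 × 0.85 ≈ 35.4 mL/min
Patient 2: CrCl = (140 − 69) × 90 / (72 × 3.59) × 0.85 = 6390.0 / 258.48 × 0.85 ≈ 21.0 mL/min
35.4 vs 21.0 mL/min → Patient 1 is higher.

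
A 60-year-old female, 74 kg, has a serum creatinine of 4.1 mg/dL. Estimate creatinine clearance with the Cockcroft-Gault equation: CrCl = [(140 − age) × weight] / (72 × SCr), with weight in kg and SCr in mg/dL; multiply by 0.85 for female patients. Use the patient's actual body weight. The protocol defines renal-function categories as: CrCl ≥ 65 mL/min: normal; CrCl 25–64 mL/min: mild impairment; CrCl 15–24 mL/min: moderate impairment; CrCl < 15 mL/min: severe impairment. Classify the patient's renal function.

moderate impairment

CrCl = (140 − 60) × 74 / (72 × 4.1) × 0.85 = 5920.0 / 295.20 × 0.85 ≈ 17.0 mL/min
17 mL/min falls in the 'moderate impairment' range.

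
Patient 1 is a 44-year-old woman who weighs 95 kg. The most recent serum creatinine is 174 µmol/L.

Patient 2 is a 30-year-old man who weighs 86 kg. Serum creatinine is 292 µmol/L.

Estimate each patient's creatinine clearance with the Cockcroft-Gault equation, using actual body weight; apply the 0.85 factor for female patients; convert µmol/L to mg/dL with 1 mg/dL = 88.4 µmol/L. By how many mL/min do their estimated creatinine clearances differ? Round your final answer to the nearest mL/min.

15 mL/min

Patient 1: SCr = 174 / 88.4 = 1.968 mg/dL
Patient 1: CrCl = (140 − 44) × 95 / (72 × 1.968) × 0.85 = 9120.0 / 141.70 × 0.85 ≈ 54.7 mL/min
Patient 2: SCr = 292 / 88.4 = 3.303 mg/dL
Patient 2: CrCl = (140 − 30) × 86 / (72 × 3.303) = 9460.0 / 237.82 ≈ 39.8 mL/min
|54.7 − 39.8| = 14.9 mL/min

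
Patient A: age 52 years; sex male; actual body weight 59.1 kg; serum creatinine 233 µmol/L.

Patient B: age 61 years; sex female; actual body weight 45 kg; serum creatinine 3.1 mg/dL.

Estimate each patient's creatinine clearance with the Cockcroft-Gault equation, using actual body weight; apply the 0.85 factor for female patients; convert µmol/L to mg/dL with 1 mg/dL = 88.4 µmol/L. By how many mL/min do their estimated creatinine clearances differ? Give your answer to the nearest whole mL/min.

14 mL/min

Patient A: SCr = 233 / 88.4 = 2.636 mg/dL
Patient A: CrCl = (140 − 52) × 59.1 / (72 × 2.636) = 5200.8 / 189.79 ≈ 27.4 mL/min
Patient B: CrCl = (140 − 61) × 45 / (72 × 3.1) × 0.85 = 3555.0 / 223.20 × 0.85 ≈ 13.5 mL/min
|27.4 − 13.5| = 13.9 mL/min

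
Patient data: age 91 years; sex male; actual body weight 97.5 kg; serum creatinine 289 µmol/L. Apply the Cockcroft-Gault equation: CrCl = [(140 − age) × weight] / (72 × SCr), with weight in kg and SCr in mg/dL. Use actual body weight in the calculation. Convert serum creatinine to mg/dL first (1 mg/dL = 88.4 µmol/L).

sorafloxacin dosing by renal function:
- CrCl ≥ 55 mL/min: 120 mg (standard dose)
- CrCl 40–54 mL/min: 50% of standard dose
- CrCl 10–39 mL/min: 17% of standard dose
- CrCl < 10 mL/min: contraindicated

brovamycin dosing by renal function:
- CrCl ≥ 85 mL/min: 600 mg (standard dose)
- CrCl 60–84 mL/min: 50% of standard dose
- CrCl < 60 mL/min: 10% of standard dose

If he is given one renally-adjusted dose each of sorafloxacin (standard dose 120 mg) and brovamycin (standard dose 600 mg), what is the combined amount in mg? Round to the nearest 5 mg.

80 mg

SCr = 289 / 88.4 = 3.269 mg/dL
CrCl = (140 − 91) × 97.5 / (72 × 3.269) = 4777.5 / 235.37 ≈ 20.3 mL/min
CrCl ≈ 20 mL/min.
sorafloxacin: 10–39 mL/min → 17% of 120 mg = 20.4 mg.
brovamycin: < 60 mL/min → 10% of 600 mg = 60 mg.
Total = 20.4 + 60 = 80.4 mg.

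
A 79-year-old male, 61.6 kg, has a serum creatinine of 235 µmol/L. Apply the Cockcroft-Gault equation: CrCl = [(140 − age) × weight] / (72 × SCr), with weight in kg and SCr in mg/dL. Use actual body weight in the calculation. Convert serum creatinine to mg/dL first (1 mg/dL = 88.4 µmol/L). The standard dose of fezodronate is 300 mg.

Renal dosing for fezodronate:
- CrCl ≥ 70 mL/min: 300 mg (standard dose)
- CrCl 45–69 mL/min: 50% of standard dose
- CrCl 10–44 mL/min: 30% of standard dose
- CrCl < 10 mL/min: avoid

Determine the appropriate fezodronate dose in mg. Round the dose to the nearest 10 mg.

90 mg

SCr = 235 / 88.4 = 2.658 mg/dL
CrCl = (140 − 79) × 61.6 / (72 × 2.658) = 3757.6 / 191.38 ≈ 19.6 mL/min
CrCl ≈ 20 mL/min → bracket 10–44 mL/min.
30% of 300 mg = 90 mg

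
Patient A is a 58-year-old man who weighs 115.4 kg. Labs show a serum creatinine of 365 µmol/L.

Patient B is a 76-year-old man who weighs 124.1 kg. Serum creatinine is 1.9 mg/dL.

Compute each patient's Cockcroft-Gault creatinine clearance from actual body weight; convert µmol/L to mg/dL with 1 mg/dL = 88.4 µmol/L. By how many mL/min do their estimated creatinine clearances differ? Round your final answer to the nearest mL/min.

Patient A: SCr = 365 / 88.4 = 4.129 mg/dL
Patient A: CrCl = (140 − 58) × 115.4 / (72 × 4.129) = 9462.8 / 297.29 ≈ 31.8 mL/min
Patient B: CrCl = (140 − 76) × 124.1 / (72 × 1.9) = 7942.4 / 136.80 ≈ 58.1 mL/min
|31.8 − 58.1| = 26.3 mL/min

26 mL/min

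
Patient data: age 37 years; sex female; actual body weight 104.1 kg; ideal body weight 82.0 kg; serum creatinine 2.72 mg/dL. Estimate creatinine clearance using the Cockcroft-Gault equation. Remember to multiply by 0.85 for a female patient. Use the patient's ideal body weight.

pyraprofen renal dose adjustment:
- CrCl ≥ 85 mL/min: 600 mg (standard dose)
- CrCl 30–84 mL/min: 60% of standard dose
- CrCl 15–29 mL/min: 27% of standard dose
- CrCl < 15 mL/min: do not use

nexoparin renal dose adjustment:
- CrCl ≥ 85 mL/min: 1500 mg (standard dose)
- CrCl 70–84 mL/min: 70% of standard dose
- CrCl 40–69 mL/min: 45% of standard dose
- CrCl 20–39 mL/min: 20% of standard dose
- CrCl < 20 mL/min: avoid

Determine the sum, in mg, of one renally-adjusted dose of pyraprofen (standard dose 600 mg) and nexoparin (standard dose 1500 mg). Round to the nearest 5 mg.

660 mg

CrCl = (140 − 37) × 82 / (72 × 2.72) × 0.85 = 8446.0 / 195.84 × 0.85 ≈ 36.7 mL/min
CrCl ≈ 37 mL/min.
pyraprofen: 30–84 mL/min → 60% of 600 mg = 360 mg.
nexoparin: 20–39 mL/min → 20% of 1500 mg = 300 mg.
Total = 360 + 300 = 660 mg.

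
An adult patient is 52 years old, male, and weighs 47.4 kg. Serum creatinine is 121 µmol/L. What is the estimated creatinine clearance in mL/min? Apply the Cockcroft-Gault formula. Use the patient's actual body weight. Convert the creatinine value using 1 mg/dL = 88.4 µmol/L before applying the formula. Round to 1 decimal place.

SCr = 121 / 88.4 = 1.369 mg/dL
CrCl = (140 − 52) × 47.4 / (72 × 1.369) = 4171.2 / 98.57 ≈ 42.3 mL/min

42.3 mL/min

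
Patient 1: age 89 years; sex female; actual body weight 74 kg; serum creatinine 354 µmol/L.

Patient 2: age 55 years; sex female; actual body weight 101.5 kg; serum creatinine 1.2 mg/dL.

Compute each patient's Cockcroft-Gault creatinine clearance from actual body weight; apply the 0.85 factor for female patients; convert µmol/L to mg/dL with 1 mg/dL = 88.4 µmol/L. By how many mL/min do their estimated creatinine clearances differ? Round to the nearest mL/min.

74 mL/min

Patient 1: SCr = 354 / 88.4 = 4.005 mg/dL
Patient 1: CrCl = (140 − 89) × 74 / (72 × 4.005) × 0.85 = 3774.0 / 288.36 × 0.85 ≈ 11.1 mL/min
Patient 2: CrCl = (140 − 55) × 101.5 / (72 × 1.2) × 0.85 = 8627.5 / 86.40 × 0.85 ≈ 84.9 mL/min
|11.1 − 84.9| = 73.8 mL/min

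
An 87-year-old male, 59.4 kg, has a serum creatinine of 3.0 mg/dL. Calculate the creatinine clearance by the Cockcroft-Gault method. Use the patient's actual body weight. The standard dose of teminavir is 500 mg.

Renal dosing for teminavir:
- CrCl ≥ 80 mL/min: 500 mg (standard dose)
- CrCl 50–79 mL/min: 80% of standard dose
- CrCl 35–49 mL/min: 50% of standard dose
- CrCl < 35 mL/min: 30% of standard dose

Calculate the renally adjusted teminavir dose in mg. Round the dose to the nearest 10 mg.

150 mg

CrCl = (140 − 87) × 59.4 / (72 × 3) = 3148.2 / 216.00 ≈ 14.6 mL/min
CrCl ≈ 15 mL/min → bracket < 35 mL/min.
30% of 500 mg = 150 mg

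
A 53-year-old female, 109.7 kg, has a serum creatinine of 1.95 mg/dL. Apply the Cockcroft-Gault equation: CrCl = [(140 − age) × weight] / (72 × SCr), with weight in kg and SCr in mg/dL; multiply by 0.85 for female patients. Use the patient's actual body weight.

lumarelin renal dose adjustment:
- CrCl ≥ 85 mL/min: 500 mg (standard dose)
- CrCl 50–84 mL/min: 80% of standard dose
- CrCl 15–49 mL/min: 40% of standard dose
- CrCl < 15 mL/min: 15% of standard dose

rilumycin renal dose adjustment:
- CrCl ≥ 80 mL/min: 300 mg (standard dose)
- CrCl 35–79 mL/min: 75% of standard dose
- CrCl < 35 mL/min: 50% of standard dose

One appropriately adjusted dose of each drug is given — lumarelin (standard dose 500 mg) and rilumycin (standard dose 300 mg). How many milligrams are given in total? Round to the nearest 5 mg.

CrCl = (140 − 53) × 109.7 / (72 × 1.95) × 0.85 = 9543.9 / 140.40 × 0.85 ≈ 57.8 mL/min
CrCl ≈ 58 mL/min.
lumarelin: 50–84 mL/min → 80% of 500 mg = 400 mg.
rilumycin: 35–79 mL/min → 75% of 300 mg = 225 mg.
Total = 400 + 225 = 625 mg.

625 mg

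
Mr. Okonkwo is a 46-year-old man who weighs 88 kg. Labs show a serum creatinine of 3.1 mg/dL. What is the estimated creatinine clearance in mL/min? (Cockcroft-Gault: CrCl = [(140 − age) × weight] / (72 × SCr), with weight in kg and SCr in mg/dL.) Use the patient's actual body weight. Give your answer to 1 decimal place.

CrCl = (140 − 46) × 88 / (72 × 3.1) = 8272.0 / 223.20 ≈ 37.1 mL/min

37.1 mL/min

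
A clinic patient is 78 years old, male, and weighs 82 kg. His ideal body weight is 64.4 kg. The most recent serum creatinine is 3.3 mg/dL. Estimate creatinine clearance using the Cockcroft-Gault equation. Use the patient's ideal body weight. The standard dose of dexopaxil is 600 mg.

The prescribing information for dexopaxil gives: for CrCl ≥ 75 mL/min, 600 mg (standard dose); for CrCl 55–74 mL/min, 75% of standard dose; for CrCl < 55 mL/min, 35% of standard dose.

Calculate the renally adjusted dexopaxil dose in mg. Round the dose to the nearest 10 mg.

CrCl = (140 − 78) × 64.4 / (72 × 3.3) = 3992.8 / 237.60 ≈ 16.8 mL/min
CrCl ≈ 17 mL/min → bracket < 55 mL/min.
35% of 600 mg = 210 mg

210 mg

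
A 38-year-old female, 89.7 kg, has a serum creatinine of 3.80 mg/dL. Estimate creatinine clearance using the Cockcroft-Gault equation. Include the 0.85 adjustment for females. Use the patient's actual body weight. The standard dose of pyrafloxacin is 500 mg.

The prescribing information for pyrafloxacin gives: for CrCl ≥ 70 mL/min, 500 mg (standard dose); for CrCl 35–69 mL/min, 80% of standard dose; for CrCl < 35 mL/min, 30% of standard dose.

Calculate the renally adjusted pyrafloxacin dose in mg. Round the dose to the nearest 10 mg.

CrCl = (140 − 38) × 89.7 / (72 × 3.8) × 0.85 = 9149.4 / 273.60 × 0.85 ≈ 28.4 mL/min
CrCl ≈ 28 mL/min → bracket < 35 mL/min.
30% of 500 mg = 150 mg

150 mg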